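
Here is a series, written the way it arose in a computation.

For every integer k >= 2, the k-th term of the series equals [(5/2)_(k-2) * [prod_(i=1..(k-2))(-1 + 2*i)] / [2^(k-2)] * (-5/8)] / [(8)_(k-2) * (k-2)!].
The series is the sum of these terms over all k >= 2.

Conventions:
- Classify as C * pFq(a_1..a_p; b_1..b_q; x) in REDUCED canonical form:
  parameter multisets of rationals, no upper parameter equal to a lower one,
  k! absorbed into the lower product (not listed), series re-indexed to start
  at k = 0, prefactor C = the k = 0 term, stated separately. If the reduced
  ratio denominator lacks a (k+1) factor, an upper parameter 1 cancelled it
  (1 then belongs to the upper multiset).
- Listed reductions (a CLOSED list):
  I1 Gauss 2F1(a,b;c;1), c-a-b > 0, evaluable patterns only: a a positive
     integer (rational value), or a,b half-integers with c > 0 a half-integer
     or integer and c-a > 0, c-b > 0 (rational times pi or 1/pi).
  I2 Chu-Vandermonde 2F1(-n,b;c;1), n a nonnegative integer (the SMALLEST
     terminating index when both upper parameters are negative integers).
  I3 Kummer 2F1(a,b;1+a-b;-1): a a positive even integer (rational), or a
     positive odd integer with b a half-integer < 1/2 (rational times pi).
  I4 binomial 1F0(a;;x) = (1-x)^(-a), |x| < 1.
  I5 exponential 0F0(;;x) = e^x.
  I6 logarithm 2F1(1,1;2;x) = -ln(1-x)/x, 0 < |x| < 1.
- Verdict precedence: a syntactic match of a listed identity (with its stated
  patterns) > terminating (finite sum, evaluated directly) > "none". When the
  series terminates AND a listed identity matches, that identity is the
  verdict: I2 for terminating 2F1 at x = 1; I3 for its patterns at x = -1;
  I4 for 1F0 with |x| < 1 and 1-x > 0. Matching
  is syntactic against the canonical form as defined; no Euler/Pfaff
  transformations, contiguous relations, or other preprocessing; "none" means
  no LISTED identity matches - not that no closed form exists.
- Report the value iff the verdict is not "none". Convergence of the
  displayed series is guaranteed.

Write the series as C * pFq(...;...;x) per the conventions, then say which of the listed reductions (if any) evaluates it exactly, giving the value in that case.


At argument 1: a 2F1 with upper {1/2, 5/2}, lower {8}, scaled by C = -5/8. Verdict (x = 1): Gauss (I1, half-integer pattern) applies (x = 1; upper {1/2, 5/2} half-integers, c = 8 in the evaluable pattern). Sum: (-65536/27027) / pi.

Key step: x = 1 and the odd product 1*3*...*(2k-1) (C = -5/8, x = 1) is 2^k (1/2)_k.
Ratio: r(k) = 1 * (k+1/2) (k+5/2) / [(k+8) (k+1)] - rational; roots negated = parameters, x = 1, C = -5/8.


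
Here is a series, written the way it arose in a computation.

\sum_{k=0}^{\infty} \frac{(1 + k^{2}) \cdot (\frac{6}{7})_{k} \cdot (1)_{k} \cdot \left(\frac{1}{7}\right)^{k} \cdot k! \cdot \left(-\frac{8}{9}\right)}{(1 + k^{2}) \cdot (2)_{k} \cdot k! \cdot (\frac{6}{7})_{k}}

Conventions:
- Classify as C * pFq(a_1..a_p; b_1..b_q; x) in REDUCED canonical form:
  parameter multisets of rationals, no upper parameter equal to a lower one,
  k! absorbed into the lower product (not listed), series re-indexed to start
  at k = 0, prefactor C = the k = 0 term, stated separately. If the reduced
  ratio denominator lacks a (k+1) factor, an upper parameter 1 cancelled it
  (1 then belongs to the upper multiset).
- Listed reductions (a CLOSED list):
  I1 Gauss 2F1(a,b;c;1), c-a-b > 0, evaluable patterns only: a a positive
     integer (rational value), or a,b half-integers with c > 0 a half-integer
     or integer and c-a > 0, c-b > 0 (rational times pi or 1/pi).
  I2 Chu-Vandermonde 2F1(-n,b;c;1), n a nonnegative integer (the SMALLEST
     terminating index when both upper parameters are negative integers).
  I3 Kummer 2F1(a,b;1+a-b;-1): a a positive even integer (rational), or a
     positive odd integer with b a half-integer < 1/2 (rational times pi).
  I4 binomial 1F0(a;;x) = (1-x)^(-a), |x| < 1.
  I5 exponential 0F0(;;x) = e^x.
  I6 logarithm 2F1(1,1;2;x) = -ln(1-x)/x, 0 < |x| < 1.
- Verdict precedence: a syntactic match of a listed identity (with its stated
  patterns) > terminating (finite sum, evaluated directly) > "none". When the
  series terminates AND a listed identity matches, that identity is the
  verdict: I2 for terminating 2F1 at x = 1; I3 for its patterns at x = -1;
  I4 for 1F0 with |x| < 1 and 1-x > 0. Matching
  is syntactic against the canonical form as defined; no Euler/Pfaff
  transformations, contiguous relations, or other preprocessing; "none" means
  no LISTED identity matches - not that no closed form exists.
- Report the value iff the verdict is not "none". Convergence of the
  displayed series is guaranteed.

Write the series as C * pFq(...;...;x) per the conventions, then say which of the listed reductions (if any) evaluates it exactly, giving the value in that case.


Classification (C = -\frac{8}{9}): 2F1 with upper {1, 1}, lower {2}, argument x = \frac{1}{7}. Verdict: logarithm (I6) matches (the logarithm: parameters (1,1;2), x = \frac{1}{7}). Hence: \frac{56}{9} \cdot \ln\left(\frac{6}{7}\right).

First insight: with t_0 = -\frac{8}{9}, the factorial ratio (C = -8/9, x = 1/7) (k+a-1)!/(a-1)! is a rising factorial (a)_k.
Consecutive-term ratio: r(k) = \frac{1}{7} * (k+1) (k+1) / [(k+2) (k+1)] - rational in k, leading ratio \frac{1}{7}; with t_0 = -\frac{8}{9}, classification follows.


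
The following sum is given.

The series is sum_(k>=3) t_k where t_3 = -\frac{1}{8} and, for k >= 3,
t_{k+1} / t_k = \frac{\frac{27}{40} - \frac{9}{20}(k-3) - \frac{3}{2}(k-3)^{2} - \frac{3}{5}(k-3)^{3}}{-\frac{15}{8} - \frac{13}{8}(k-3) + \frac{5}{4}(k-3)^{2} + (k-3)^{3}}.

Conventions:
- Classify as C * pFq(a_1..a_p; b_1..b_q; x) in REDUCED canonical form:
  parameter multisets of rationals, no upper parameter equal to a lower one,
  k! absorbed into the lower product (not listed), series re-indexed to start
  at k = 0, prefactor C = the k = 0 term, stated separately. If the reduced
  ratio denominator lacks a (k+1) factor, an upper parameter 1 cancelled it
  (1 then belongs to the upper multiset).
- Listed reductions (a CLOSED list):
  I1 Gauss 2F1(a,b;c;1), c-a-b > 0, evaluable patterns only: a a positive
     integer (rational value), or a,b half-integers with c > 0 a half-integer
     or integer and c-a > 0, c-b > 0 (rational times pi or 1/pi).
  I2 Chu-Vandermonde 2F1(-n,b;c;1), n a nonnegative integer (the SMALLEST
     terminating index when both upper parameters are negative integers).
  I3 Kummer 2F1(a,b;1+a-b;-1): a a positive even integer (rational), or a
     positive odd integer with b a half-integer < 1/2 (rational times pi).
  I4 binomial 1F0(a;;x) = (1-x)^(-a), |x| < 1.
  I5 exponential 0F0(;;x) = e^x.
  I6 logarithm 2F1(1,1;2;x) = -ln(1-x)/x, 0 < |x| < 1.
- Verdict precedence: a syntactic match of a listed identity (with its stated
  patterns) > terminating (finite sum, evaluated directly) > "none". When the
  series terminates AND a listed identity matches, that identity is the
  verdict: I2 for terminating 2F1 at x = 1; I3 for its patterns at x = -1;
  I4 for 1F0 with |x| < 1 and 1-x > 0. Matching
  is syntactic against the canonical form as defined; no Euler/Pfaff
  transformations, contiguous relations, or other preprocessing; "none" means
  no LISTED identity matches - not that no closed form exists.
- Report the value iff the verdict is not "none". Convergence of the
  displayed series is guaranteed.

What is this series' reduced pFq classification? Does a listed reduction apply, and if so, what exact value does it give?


Key observation: with t_0 = -\frac{1}{8}, the ratio is unreduced: k + 3/2 divides both sides (prefactor -1/8).
Consecutive-term ratio: r(k) = -\frac{3}{5} * (k-\frac{1}{2}) (k+\frac{3}{2}) / [(k-\frac{5}{4}) (k+1)] - rational in k, leading ratio -\frac{3}{5}; with t_0 = -\frac{1}{8}, classification follows.

With C = -\frac{1}{8}: the canonical form is 2F1(-\frac{1}{2}, \frac{3}{2}; -\frac{5}{4}; -\frac{3}{5}). Verdict: no listed reduction: x = -\frac{3}{5} and upper {-\frac{1}{2}, \frac{3}{2}} fail every I1-I6 pattern.


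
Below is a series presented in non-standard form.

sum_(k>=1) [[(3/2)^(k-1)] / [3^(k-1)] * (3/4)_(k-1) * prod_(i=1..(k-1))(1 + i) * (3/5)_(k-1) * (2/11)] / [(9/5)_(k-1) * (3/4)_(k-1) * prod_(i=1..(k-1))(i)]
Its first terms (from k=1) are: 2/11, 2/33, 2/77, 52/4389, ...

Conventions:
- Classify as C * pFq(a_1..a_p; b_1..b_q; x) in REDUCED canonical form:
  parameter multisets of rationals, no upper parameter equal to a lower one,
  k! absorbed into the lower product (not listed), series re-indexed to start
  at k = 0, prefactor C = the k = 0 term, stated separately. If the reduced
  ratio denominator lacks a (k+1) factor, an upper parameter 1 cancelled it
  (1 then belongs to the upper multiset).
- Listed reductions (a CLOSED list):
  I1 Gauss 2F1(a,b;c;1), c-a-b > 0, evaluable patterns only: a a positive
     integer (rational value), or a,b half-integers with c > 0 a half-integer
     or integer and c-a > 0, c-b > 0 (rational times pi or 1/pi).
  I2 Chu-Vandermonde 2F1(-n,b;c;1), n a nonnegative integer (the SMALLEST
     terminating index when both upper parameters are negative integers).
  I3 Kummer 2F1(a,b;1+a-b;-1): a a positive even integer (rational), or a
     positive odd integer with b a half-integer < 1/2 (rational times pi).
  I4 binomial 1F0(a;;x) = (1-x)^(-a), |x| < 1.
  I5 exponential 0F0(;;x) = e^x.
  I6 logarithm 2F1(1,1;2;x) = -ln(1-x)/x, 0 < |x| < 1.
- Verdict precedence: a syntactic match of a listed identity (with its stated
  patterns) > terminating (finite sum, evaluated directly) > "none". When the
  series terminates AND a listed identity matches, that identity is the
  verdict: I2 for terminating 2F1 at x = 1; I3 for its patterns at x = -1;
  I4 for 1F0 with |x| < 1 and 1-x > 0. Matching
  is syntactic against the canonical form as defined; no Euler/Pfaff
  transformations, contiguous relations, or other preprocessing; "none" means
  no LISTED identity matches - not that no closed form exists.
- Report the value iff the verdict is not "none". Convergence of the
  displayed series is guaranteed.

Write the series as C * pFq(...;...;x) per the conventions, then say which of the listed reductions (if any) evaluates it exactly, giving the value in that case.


Canonical form: C = 2/11 times 2F1 with upper {3/5, 2}, lower {9/5}, x = 1/2. Verdict: none - this 2F1 at x = 1/2 matches no listed pattern, and upper {3/5, 2} holds no stopper.

Key step: x = (1/2) and the two k-th powers (C = 2/11, x = 1/2) combine into one argument.
Consecutive-term ratio: r(k) = (1/2) * (k+3/5) (k+2) / [(k+9/5) (k+1)] - rational; roots negated = parameters, x = (1/2), C = 2/11.


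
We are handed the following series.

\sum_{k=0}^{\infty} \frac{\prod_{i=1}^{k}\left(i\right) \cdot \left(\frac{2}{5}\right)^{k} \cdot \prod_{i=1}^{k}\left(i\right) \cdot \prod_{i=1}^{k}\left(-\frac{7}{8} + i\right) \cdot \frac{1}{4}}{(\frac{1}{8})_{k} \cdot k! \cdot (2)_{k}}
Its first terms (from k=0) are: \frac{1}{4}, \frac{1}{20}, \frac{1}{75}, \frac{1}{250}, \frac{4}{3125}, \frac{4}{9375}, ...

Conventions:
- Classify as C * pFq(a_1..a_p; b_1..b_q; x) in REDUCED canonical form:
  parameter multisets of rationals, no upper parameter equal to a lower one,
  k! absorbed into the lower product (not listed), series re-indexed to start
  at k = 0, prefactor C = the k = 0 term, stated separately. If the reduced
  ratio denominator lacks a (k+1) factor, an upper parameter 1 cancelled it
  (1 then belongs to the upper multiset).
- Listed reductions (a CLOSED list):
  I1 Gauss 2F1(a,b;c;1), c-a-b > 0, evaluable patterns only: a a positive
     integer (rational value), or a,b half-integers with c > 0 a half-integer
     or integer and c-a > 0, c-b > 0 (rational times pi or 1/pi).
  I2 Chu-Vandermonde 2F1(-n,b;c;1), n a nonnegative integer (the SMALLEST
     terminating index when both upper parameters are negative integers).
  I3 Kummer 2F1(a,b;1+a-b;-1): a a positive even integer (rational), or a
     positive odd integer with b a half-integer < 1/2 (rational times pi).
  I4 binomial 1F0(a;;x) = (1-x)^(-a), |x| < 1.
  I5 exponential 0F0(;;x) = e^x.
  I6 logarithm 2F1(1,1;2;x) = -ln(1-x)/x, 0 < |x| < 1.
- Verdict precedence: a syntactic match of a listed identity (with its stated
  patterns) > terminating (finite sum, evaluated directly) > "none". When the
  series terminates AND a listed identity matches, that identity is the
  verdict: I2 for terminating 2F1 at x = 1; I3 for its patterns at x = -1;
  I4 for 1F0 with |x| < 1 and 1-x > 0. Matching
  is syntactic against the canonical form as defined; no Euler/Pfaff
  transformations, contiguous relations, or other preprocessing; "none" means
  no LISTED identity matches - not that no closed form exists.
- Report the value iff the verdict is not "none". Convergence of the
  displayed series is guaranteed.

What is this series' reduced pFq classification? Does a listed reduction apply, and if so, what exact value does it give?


At argument \frac{2}{5}: a 2F1 with upper {1, 1}, lower {2}, scaled by C = \frac{1}{4}. Verdict: the I6 logarithm reduction fires (the logarithm: parameters (1,1;2), x = \frac{2}{5}). Hence: \left(-\frac{5}{8}\right) \cdot \ln\left(\frac{3}{5}\right).

The tell: x = \frac{2}{5} and the parameter 1/8 appears in both the upper and lower lists and cancels.
Step ratio: r(k) = \frac{2}{5} * (k+1) (k+1) / [(k+2) (k+1)] ; factor over Q: parameters, x = \frac{2}{5}, and C = \frac{1}{4}.


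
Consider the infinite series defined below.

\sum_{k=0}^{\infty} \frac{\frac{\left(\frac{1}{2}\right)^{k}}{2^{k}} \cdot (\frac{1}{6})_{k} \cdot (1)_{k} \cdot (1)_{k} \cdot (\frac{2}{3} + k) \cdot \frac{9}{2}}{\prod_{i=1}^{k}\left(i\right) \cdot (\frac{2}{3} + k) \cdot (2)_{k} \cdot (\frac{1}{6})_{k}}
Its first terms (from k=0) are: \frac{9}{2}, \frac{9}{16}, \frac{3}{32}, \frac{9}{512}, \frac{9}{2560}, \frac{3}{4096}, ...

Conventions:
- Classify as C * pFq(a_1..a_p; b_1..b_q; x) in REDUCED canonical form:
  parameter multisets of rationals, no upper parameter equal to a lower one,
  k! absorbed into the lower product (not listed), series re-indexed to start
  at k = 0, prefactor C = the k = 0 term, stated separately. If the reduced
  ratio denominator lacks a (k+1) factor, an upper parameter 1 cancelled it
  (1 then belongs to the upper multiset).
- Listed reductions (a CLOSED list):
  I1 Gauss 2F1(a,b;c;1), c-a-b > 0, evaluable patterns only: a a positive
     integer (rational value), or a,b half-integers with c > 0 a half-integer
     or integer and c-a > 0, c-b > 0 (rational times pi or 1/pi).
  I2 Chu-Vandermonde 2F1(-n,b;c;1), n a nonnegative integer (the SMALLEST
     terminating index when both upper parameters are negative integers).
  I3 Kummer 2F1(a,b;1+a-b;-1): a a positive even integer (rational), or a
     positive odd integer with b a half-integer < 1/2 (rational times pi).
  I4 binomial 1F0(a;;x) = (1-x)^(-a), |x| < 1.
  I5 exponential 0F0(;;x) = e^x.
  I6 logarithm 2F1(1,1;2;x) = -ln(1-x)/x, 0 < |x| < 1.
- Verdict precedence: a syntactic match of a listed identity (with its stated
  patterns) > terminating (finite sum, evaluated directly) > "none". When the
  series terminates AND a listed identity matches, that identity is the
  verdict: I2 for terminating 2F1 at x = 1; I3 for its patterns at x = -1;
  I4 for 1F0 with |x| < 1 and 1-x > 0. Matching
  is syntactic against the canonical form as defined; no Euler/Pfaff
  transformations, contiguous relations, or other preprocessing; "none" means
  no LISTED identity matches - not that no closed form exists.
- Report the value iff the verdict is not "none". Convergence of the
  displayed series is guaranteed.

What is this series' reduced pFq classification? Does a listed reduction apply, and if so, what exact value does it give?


At argument \frac{1}{4}: a 2F1 with upper {1, 1}, lower {2}, scaled by C = \frac{9}{2}. Verdict (x = \frac{1}{4}): the logarithmic series (I6) applies (the logarithm: parameters (1,1;2), x = \frac{1}{4}). Sum: \left(-18\right) \cdot \ln\left(\frac{3}{4}\right).

Structural cue: with t_0 = \frac{9}{2}, the two k-th powers (C = 9/2) combine into one argument.
Term ratio: r(k) = \frac{1}{4} * (k+1) (k+1) / [(k+2) (k+1)] - rational in k, leading ratio \frac{1}{4}; with t_0 = \frac{9}{2}, classification follows.


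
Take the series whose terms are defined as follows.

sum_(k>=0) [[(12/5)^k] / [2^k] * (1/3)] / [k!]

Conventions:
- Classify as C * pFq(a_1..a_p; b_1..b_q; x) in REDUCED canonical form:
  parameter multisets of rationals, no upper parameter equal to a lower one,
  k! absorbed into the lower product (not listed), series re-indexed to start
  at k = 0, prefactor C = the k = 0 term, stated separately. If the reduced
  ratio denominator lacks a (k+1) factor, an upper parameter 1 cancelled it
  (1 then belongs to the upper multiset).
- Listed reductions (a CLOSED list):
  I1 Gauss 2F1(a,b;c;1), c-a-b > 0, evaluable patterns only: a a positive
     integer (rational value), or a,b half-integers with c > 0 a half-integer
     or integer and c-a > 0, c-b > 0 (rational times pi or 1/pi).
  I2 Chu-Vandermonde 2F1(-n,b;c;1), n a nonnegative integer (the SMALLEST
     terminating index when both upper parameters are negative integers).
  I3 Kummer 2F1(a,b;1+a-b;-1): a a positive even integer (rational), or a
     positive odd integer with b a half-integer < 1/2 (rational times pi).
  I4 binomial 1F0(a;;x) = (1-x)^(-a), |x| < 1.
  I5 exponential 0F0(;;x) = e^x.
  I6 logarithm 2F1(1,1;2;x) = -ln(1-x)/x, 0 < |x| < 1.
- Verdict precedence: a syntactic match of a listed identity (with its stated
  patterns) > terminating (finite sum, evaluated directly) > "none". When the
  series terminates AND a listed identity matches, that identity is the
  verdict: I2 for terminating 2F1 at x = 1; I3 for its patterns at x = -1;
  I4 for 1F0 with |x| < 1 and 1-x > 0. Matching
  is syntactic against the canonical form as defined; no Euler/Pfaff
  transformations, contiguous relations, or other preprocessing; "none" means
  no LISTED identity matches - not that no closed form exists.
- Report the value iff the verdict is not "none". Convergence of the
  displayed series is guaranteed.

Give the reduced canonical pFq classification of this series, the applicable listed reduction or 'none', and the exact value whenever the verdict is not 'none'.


Reduced: x = 6/5, 0F0, upper = {-}, lower = {-}, C = 1/3. Verdict at x = 6/5: the I5 exponential reduction matches (the 0F0 exponential series at x = 6/5). Exact value: (1/3) * e^(6/5).

Key step: from the first term 1/3: the two k-th powers (C = 1/3, x = 6/5) combine into one argument.
Term ratio: r(k) = (6/5) * 1 / [(k+1)] - rational in k, leading ratio (6/5); with t_0 = 1/3, classification follows.


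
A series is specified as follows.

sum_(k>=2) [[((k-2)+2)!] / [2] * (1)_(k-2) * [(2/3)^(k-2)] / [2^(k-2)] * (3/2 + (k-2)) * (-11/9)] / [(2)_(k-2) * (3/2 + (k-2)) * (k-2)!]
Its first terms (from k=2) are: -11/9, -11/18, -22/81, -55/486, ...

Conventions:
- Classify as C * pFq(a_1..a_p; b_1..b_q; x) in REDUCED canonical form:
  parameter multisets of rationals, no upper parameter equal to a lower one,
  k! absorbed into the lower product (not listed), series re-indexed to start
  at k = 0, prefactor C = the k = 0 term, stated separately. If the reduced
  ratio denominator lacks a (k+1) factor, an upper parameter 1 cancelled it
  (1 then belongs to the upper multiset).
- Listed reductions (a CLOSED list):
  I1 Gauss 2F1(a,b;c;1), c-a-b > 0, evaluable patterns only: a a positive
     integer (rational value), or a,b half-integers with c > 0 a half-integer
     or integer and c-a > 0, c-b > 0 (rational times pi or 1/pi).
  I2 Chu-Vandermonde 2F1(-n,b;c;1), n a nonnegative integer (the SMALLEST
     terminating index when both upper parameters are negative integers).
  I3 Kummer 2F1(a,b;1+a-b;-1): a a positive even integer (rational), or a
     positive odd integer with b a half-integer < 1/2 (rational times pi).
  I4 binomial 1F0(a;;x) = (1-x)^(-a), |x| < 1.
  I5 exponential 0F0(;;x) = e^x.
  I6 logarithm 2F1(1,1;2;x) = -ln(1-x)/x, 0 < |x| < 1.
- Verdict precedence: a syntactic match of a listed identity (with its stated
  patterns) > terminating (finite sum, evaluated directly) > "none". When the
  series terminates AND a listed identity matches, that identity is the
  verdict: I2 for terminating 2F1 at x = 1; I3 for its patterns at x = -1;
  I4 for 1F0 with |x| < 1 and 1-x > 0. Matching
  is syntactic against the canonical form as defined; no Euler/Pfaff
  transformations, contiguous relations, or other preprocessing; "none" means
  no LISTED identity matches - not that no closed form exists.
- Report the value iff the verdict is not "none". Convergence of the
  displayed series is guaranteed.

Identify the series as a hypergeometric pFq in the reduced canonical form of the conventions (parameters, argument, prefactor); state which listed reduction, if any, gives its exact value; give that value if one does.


Canonical form: C = -11/9 times 2F1 with upper {1, 3}, lower {2}, x = 1/3. Verdict: none. A 2F1 with upper {1, 3} fits none of I1-I6 at x = 1/3; the sum runs forever.

Structural cue: x = (1/3) and the two k-th powers (C = -11/9) combine into one argument.
Consecutive-term ratio: r(k) = (1/3) * (k+1) (k+3) / [(k+2) (k+1)] - rational in k. x = (1/3); t_0 = -11/9; negate the roots.


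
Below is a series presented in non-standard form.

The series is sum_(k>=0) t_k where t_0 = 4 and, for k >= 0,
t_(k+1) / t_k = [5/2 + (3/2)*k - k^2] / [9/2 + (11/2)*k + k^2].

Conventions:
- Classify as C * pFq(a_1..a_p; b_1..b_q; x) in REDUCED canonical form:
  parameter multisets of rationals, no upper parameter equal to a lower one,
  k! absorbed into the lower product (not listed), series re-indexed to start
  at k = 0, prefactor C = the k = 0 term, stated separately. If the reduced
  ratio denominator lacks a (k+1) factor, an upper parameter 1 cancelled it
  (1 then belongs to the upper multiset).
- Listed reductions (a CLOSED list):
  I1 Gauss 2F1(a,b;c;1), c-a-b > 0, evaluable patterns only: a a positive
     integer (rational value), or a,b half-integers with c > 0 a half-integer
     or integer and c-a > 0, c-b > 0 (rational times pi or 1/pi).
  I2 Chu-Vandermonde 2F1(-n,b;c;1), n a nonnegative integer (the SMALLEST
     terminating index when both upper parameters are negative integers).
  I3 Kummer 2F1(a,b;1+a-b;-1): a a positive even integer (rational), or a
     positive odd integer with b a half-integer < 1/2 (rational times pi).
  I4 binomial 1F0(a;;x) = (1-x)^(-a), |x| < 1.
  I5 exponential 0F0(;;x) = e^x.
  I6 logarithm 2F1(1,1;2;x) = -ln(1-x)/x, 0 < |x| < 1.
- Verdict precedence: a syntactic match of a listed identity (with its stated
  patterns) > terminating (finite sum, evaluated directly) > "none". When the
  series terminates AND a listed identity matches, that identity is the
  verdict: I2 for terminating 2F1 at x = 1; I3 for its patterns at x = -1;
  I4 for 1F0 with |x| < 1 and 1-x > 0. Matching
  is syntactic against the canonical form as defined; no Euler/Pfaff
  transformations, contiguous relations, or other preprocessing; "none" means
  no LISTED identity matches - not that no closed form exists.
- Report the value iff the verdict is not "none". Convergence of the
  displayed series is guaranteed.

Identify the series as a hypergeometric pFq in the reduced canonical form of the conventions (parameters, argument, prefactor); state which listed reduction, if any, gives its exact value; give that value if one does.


The tell: x = (-1) and the expanded ratio factors over Q; C = 4, roots give parameters.
Adjacent-term ratio: r(k) = (-1) * (k-5/2) (k+1) / [(k+9/2) (k+1)] ; factor over Q: parameters, x = (-1), and C = 4.

Prefactor 4, argument -1: 2F1 with upper {-5/2, 1} over lower {9/2}. Verdict: Kummer's theorem (I3) matches (x = -1; c = 9/2 equals 1+a-b for upper {-5/2, 1}: listed pattern). Hence: (35/16) * pi.


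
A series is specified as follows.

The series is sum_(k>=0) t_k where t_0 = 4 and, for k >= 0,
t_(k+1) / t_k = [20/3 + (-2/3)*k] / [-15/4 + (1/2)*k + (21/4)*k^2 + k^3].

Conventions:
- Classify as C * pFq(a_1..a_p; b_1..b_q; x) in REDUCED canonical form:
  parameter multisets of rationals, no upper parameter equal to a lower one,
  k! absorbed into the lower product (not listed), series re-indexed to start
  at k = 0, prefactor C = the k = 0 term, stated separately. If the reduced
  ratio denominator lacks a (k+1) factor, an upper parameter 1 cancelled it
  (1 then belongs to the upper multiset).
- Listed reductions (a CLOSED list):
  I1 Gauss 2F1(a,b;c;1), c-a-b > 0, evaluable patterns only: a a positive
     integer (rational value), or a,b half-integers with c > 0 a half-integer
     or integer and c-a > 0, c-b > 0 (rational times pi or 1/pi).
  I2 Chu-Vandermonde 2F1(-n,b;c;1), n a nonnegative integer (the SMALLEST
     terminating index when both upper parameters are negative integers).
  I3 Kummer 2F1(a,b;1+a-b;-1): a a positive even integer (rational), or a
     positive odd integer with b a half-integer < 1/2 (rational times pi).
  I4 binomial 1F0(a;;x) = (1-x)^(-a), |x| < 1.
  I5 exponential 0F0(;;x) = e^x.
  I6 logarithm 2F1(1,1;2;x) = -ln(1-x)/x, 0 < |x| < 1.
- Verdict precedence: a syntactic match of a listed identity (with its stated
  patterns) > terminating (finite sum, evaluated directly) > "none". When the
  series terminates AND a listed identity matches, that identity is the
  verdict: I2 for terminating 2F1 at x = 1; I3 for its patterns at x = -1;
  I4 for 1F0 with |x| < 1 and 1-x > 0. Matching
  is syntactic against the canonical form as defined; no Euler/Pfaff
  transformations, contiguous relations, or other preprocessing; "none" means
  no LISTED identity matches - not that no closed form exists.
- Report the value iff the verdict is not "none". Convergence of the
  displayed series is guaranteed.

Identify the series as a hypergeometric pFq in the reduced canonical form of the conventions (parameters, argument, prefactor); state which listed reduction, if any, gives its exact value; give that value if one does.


Reduced: x = -2/3, 1F2, upper = {-10}, lower = {-3/4, 5}, C = 4. Verdict: terminating - no listed pattern fits, but -10 in the upper list cuts the series at k = 10; direct evaluation. Value: -256404118941101044343116/12559344569457989428125.

The tell: with t_0 = 4, roots of the ratio polynomials (C = 4) are the negated parameters.
Ratio: r(k) = (-2/3) * (k-10) / [(k-3/4) (k+5) (k+1)] - poly over poly, x = (-2/3) from leading terms; C = 4 at k = 0.


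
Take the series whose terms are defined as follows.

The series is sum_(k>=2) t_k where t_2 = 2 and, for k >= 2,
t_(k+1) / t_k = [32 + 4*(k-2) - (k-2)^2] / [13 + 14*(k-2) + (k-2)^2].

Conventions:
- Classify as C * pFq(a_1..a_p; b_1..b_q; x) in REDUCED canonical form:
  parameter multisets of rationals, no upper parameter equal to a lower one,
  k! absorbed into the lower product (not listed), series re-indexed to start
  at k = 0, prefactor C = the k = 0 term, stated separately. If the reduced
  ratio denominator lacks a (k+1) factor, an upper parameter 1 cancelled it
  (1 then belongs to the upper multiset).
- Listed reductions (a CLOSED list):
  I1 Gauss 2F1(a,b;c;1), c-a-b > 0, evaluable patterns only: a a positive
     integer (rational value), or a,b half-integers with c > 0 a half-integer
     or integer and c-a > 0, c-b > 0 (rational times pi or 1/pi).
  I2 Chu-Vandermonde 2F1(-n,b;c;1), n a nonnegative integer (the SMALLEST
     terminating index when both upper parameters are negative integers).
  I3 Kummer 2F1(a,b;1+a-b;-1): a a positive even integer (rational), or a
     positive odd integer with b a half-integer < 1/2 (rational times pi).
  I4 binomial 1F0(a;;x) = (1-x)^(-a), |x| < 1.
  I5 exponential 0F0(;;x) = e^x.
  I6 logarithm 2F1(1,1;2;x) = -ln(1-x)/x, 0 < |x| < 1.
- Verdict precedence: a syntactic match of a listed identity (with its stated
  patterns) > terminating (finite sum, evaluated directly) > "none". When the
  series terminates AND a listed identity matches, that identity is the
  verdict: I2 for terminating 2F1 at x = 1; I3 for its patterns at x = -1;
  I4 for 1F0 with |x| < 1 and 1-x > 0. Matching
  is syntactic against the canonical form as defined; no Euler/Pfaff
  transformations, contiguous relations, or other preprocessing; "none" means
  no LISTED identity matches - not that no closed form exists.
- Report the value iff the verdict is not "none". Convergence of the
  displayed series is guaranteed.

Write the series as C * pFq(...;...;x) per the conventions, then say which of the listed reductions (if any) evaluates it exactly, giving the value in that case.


Reduced: x = -1, 2F1, upper = {-8, 4}, lower = {13}, C = 2. Verdict: Kummer (I3) matches (x = -1; c = 13 equals 1+a-b for upper {-8, 4}: listed pattern). Sum: 22.

Key observation: t_0 = 2 here, and factor the ratio over Q (C = 2): negated roots = parameters.
Term ratio: r(k) = (-1) * (k-8) (k+4) / [(k+13) (k+1)] - rational; roots negated = parameters, x = (-1), C = 2.


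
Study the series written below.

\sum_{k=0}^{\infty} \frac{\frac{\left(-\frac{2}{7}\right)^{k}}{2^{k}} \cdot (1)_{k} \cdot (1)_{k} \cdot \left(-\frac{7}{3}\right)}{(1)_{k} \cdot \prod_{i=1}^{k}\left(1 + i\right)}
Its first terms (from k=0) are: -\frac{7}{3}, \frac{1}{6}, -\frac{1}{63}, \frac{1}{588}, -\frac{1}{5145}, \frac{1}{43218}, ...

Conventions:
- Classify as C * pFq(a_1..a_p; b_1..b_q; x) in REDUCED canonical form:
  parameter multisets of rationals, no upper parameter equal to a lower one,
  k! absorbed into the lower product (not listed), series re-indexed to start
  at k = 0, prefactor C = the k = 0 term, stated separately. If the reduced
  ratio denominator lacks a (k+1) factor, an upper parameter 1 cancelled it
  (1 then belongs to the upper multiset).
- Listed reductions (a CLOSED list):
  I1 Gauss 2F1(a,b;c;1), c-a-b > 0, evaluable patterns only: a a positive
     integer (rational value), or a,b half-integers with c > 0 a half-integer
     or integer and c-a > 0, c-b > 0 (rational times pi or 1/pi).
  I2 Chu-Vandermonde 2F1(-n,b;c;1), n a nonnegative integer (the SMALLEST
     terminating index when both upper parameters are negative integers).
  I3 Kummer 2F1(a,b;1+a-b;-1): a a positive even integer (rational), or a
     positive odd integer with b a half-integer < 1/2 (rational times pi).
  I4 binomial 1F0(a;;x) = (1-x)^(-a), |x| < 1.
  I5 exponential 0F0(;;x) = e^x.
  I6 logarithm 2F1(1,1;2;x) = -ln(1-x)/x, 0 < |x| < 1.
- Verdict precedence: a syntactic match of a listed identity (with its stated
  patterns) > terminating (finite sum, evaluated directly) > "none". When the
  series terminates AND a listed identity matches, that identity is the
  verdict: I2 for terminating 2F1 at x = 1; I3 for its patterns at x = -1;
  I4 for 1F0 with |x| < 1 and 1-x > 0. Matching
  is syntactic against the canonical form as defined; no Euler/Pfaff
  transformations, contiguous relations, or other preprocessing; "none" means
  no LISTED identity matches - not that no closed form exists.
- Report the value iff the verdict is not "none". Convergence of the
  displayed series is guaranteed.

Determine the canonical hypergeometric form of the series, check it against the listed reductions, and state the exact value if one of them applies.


Key observation: with t_0 = -\frac{7}{3}, (1)_k (C = -7/3) is k! itself.
Consecutive-term ratio: r(k) = -\frac{1}{7} * (k+1) (k+1) / [(k+2) (k+1)] - rational in k, leading ratio -\frac{1}{7}; with t_0 = -\frac{7}{3}, classification follows.

Classification (C = -\frac{7}{3}): 2F1 with upper {1, 1}, lower {2}, argument x = -\frac{1}{7}. Verdict: logarithm (I6) fires (the logarithm: parameters (1,1;2), x = -\frac{1}{7}). Value: \left(-\frac{49}{3}\right) \cdot \ln\left(\frac{8}{7}\right).


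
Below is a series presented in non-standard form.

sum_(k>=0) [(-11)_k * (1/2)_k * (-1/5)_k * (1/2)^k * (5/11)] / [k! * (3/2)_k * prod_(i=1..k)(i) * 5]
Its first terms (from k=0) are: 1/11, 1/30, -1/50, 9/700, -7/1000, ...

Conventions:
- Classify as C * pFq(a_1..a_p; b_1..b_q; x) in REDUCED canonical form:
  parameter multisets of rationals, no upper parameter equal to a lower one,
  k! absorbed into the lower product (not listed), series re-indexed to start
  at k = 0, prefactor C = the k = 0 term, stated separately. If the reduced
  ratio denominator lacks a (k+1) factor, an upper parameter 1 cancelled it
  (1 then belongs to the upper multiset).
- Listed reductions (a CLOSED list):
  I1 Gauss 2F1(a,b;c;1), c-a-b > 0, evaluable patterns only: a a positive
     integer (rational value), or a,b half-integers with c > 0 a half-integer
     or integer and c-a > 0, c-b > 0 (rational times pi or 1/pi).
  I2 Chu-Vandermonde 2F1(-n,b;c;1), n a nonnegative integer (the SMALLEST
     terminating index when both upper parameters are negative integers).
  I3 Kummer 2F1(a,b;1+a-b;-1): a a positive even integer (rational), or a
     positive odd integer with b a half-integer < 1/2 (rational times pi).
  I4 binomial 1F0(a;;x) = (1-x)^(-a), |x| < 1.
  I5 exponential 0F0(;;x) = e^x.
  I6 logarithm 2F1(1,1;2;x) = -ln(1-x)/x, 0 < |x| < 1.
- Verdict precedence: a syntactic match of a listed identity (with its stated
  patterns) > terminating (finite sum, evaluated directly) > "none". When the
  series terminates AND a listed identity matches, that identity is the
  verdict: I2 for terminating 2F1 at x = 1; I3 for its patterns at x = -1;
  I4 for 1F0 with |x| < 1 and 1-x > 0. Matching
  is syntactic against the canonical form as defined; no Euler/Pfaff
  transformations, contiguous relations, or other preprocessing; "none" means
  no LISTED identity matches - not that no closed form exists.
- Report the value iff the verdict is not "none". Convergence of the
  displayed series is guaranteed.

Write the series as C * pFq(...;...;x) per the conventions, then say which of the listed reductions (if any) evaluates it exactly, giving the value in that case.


This is 1/11 * 3F2(-11, -1/5, 1/2; 1, 3/2; 1/2) in reduced canonical form. Verdict: terminating (-11 upstairs). 12 nonzero terms in all; added directly. Sum: 461841471437587/4111250000000000.

Key step: with t_0 = 1/11, the product of the first k integers (C = 1/11) is k!.
Consecutive-term ratio: r(k) = (1/2) * (k-11) (k-1/5) (k+1/2) / [(k+1) (k+3/2) (k+1)] - rational in k, leading ratio (1/2); with t_0 = 1/11, classification follows.


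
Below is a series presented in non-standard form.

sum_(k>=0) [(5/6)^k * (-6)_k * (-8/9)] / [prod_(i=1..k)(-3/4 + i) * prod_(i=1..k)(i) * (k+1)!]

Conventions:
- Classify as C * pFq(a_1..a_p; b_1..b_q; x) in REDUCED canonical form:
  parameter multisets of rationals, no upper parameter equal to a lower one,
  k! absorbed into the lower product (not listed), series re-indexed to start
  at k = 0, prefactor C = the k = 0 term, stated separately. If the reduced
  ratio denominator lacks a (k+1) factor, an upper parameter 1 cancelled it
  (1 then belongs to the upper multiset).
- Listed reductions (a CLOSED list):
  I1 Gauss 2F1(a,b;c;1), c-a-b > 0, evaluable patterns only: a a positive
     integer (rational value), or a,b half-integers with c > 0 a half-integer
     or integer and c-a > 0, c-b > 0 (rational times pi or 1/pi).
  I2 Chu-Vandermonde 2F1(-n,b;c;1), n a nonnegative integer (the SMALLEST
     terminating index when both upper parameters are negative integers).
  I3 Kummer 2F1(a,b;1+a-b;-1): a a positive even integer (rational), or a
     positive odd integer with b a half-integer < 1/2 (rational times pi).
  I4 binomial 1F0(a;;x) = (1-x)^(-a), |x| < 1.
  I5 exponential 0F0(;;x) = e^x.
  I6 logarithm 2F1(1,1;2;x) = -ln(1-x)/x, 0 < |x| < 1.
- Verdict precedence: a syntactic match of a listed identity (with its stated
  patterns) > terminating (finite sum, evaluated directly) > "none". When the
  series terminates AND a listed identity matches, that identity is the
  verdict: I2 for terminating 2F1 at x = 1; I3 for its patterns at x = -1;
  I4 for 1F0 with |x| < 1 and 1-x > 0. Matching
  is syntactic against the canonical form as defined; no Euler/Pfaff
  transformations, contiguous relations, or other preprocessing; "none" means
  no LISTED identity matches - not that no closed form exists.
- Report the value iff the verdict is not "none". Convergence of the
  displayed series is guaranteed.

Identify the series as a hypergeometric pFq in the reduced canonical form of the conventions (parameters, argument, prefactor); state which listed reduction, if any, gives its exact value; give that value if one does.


This is -8/9 * 1F2(-6; 1/4, 2; 5/6) in reduced canonical form. Verdict: terminating. With -6 upstairs the series is a 7-term polynomial sum; evaluated term by term. Value: 62986729336/17264923767.

Structural cue: t_0 = -8/9 here, and the lower running product (prefactor -8/9) is a rising factorial.
Consecutive-term ratio: r(k) = (5/6) * (k-6) / [(k+1/4) (k+2) (k+1)] - rational in k, leading ratio (5/6); with t_0 = -8/9, classification follows.


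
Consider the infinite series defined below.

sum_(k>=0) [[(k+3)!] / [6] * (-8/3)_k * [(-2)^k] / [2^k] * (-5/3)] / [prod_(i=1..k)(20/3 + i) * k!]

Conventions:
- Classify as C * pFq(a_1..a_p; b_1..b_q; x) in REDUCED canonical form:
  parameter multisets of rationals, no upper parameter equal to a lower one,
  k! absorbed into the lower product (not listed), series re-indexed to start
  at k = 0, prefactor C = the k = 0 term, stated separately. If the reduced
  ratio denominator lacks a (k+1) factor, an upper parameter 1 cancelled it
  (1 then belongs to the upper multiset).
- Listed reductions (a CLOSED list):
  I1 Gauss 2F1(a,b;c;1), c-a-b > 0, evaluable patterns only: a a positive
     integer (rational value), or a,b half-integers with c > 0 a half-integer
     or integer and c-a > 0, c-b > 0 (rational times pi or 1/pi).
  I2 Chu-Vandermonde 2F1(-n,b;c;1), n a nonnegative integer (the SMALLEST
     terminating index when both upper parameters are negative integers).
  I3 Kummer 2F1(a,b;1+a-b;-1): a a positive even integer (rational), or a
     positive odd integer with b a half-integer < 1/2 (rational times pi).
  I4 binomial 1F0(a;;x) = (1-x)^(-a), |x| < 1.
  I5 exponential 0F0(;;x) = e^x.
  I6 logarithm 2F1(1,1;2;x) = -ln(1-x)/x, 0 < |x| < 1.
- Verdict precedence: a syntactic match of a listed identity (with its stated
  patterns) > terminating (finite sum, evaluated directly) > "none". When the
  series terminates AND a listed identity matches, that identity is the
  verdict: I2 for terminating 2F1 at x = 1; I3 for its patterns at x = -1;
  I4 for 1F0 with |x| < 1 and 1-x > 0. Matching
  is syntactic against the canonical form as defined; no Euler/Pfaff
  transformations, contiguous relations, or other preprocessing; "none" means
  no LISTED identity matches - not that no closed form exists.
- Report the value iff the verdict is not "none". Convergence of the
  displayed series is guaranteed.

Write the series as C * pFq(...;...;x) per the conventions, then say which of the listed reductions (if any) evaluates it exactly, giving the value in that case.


With C = -5/3: the canonical form is 2F1(-8/3, 4; 23/3; -1). Verdict: Kummer's theorem (I3) fires (x = -1; c = 23/3 equals 1+a-b for upper {-8/3, 4}: listed pattern). Value: -425/81.

First insight: with t_0 = -5/3, the lower running product (prefactor -5/3) is a rising factorial.
Step ratio: r(k) = (-1) * (k-8/3) (k+4) / [(k+23/3) (k+1)] ; factor over Q: parameters, x = (-1), and C = -5/3.


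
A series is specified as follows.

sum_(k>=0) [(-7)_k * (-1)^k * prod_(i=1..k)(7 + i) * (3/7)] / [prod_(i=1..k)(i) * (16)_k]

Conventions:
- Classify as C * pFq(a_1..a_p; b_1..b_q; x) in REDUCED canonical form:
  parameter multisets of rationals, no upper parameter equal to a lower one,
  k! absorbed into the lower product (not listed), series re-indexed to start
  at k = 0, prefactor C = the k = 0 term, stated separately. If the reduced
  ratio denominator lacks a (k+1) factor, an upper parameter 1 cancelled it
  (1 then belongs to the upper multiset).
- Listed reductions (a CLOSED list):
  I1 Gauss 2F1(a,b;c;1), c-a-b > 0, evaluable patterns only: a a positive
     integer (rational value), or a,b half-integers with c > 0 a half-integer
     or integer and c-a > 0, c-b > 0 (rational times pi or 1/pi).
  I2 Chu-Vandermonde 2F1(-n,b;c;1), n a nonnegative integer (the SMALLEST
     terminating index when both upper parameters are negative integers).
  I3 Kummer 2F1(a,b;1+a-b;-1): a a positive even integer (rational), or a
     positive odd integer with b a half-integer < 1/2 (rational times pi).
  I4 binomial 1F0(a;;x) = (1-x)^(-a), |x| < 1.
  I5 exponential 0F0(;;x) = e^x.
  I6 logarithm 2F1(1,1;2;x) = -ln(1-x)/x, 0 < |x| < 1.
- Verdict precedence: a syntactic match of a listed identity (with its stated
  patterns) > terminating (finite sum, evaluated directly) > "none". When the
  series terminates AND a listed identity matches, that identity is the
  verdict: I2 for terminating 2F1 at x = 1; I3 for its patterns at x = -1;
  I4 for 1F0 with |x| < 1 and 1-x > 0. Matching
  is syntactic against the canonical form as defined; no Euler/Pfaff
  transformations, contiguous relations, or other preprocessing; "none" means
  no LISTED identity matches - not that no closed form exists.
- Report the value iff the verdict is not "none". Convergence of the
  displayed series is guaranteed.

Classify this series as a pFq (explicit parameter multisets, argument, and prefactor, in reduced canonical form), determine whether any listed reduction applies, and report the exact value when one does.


Reduced: x = -1, 2F1, upper = {-7, 8}, lower = {16}, C = 3/7. Verdict: Kummer (I3) matches (x = -1; c = 16 equals 1+a-b for upper {-7, 8}: listed pattern). Hence: 117/14.

Key step: x = (-1) and the product of the first k integers (C = 3/7) is k!.
Ratio: r(k) = (-1) * (k-7) (k+8) / [(k+16) (k+1)] ; factor over Q: parameters, x = (-1), and C = 3/7.
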